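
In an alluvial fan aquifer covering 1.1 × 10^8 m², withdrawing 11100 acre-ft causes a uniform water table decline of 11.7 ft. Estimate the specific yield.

Δh = 11.7 ft = 3.566 m
ΔV = 11100 acre-ft = 1.369 × 10^7 m³
Sy = ΔV / (A × Δh) = 1.369 × 10^7 m³ / (1.1 × 10^8 m² × 3.566 m) = 0.0349

Sy ≈ 0.035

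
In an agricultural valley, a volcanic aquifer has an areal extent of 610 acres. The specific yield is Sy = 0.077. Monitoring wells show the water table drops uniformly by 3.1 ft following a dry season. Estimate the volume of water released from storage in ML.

ΔV ≈ 180 ML

A = 610 acres = 2.469 × 10^6 m²
Δh = 3.1 ft = 0.9449 m
ΔV = Sy × A × Δh = 0.077 × 2.469 × 10^6 m² × 0.9449 m = 1.796 × 10^5 m³
ΔV = 1.796 × 10^5 m³ = 179.6 ML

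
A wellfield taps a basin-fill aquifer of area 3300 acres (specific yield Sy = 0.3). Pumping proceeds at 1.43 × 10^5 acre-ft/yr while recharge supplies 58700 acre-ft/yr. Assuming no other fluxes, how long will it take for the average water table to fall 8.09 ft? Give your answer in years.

A = 3300 acres = 1.335 × 10^7 m²
Δh = 8.09 ft = 2.466 m
ΔV = Sy × A × Δh = 0.3 × 1.335 × 10^7 × 2.466 = 9.879 × 10^6 m³
Net withdrawal = 1.43 × 10^5 − 58700 = 84300 acre-ft/yr = 2.849 × 10^5 m³/d
t = ΔV / Q = 9.879 × 10^6 m³ / 2.849 × 10^5 m³/d = 34.68 d
t = 34.68 d ≈ 0.09501 years

t ≈ 0.095 years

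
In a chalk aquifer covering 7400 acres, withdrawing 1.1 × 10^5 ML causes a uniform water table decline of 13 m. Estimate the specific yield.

Sy ≈ 0.28

A = 7400 acres = 2.995 × 10^7 m²
ΔV = 1.1 × 10^5 ML = 1.1 × 10^8 m³
Sy = ΔV / (A × Δh) = 1.1 × 10^8 m³ / (2.995 × 10^7 m² × 13 m) = 0.2826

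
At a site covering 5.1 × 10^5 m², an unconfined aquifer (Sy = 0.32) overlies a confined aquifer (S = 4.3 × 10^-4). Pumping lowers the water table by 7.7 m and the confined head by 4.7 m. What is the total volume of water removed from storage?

Unconfined: ΔV_u = Sy × A × Δh_u = 0.32 × 5.1 × 10^5 × 7.7 = 1.257 × 10^6 m³
Confined: ΔV_c = S × A × Δh_c = 4.3 × 10^-4 × 5.1 × 10^5 × 4.7 = 1031 m³
Total ΔV = 1.257 × 10^6 + 1031 = 1.258 × 10^6 m³

ΔV ≈ 1.26 × 10^6 m³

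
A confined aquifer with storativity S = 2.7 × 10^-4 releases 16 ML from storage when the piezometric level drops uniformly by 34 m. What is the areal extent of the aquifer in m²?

A ≈ 1.74 × 10^6 m²

ΔV = 16 ML = 16000 m³
A = ΔV / (S × Δh) = 16000 / (2.7 × 10^-4 × 34) = 1.743 × 10^6 m²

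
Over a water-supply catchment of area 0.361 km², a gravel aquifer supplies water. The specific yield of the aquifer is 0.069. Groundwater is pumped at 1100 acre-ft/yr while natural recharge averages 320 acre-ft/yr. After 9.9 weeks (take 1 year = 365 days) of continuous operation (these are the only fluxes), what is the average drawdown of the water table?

Δh ≈ 7.33 m

A = 0.361 km² = 3.61 × 10^5 m²
Net abstraction = 1100 − 320 = 780 acre-ft/yr
Q_net = 780 acre-ft/yr = 2636 m³/d
t = 9.9 weeks = 69.3 d
ΔV = Q × t = 2636 m³/d × 69.3 d = 1.827 × 10^5 m³
Δh = ΔV / (Sy × A) = 1.827 × 10^5 / (0.069 × 3.61 × 10^5) = 7.334 m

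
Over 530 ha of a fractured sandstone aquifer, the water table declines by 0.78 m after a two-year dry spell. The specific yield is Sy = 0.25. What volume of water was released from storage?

A = 530 ha = 5.3 × 10^6 m²
ΔV = Sy × A × Δh = 0.25 × 5.3 × 10^6 m² × 0.78 m = 1.034 × 10^6 m³

ΔV ≈ 1.03 × 10^6 m³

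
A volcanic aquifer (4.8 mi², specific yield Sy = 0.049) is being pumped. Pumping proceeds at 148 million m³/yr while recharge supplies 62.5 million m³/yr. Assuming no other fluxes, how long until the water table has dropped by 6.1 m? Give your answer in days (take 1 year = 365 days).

t ≈ 15.9 days

A = 4.8 mi² = 1.243 × 10^7 m²
ΔV = Sy × A × Δh = 0.049 × 1.243 × 10^7 × 6.1 = 3.716 × 10^6 m³
Net withdrawal = 148 − 62.5 = 85.5 million m³/yr = 2.342 × 10^5 m³/d
t = ΔV / Q = 3.716 × 10^6 m³ / 2.342 × 10^5 m³/d = 15.86 d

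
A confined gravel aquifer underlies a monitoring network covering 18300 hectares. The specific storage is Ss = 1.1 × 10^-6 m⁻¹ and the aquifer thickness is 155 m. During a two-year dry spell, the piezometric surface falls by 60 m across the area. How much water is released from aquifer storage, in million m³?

S = Ss × b = 1.1 × 10^-6 m⁻¹ × 155 m = 1.705 × 10^-4
A = 18300 hectares = 1.83 × 10^8 m²
ΔV = S × A × Δh = 1.705 × 10^-4 × 1.83 × 10^8 m² × 60 m = 1.872 × 10^6 m³
ΔV = 1.872 × 10^6 m³ = 1.872 million m³

ΔV ≈ 1.87 million m³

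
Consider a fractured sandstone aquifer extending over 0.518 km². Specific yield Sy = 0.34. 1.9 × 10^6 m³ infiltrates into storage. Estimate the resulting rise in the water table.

A = 0.518 km² = 5.18 × 10^5 m²
Δh = ΔV / (Sy × A) = 1.9 × 10^6 m³ / (0.34 × 5.18 × 10^5 m²) = 10.79 m

Δh ≈ 10.8 m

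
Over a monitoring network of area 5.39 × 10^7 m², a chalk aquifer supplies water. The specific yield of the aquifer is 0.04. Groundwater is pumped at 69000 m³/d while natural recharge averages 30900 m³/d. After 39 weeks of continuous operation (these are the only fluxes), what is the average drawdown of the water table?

Net abstraction = 69000 − 30900 = 38100 m³/d
t = 39 weeks = 273 d
ΔV = Q × t = 38100 m³/d × 273 d = 1.04 × 10^7 m³
Δh = ΔV / (Sy × A) = 1.04 × 10^7 / (0.04 × 5.39 × 10^7) = 4.824 m

Δh ≈ 4.82 m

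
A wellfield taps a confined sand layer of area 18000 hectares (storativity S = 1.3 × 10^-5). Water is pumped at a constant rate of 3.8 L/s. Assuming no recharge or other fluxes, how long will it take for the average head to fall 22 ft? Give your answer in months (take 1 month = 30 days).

A = 18000 hectares = 1.8 × 10^8 m²
Δh = 22 ft = 6.706 m
ΔV = S × A × Δh = 1.3 × 10^-5 × 1.8 × 10^8 × 6.706 = 15690 m³
Q = 3.8 L/s = 328.3 m³/d
t = ΔV / Q = 15690 m³ / 328.3 m³/d = 47.79 d
t = 47.79 d ≈ 1.593 months

t ≈ 1.59 months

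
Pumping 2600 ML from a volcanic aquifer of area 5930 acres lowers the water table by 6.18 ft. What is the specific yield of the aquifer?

A = 5930 acres = 2.4 × 10^7 m²
Δh = 6.18 ft = 1.884 m
ΔV = 2600 ML = 2.6 × 10^6 m³
Sy = ΔV / (A × Δh) = 2.6 × 10^6 m³ / (2.4 × 10^7 m² × 1.884 m) = 0.05752

Sy ≈ 0.058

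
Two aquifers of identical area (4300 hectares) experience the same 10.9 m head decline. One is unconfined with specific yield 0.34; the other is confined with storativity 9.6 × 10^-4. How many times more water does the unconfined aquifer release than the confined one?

A = 4300 hectares = 4.3 × 10^7 m²
Unconfined: ΔV_u = Sy × A × Δh = 0.34 × 4.3 × 10^7 × 10.9 = 1.594 × 10^8 m³
Confined: ΔV_c = S × A × Δh = 9.6 × 10^-4 × 4.3 × 10^7 × 10.9 = 4.5 × 10^5 m³
Ratio = ΔV_u / ΔV_c = Sy / S = 0.34 / 9.6 × 10^-4 = 354.2

ΔV_u / ΔV_c ≈ 354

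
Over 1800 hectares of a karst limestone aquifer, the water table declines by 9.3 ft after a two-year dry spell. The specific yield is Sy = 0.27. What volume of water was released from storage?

ΔV ≈ 1.38 × 10^7 m³

A = 1800 hectares = 1.8 × 10^7 m²
Δh = 9.3 ft = 2.835 m
ΔV = Sy × A × Δh = 0.27 × 1.8 × 10^7 m² × 2.835 m = 1.378 × 10^7 m³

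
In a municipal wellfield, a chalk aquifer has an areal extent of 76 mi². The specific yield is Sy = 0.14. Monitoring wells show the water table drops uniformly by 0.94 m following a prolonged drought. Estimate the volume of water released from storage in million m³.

ΔV ≈ 25.9 million m³

A = 76 mi² = 1.968 × 10^8 m²
ΔV = Sy × A × Δh = 0.14 × 1.968 × 10^8 m² × 0.94 m = 2.59 × 10^7 m³
ΔV = 2.59 × 10^7 m³ = 25.9 million m³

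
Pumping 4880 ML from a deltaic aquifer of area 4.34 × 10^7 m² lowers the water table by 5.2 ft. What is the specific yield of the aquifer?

Sy ≈ 0.071

Δh = 5.2 ft = 1.585 m
ΔV = 4880 ML = 4.88 × 10^6 m³
Sy = ΔV / (A × Δh) = 4.88 × 10^6 m³ / (4.34 × 10^7 m² × 1.585 m) = 0.07094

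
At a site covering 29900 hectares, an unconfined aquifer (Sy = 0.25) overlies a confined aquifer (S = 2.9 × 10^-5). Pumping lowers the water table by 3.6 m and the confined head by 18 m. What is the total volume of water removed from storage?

ΔV ≈ 2.69 × 10^8 m³

A = 29900 hectares = 2.99 × 10^8 m²
Unconfined: ΔV_u = Sy × A × Δh_u = 0.25 × 2.99 × 10^8 × 3.6 = 2.691 × 10^8 m³
Confined: ΔV_c = S × A × Δh_c = 2.9 × 10^-5 × 2.99 × 10^8 × 18 = 1.561 × 10^5 m³
Total ΔV = 2.691 × 10^8 + 1.561 × 10^5 = 2.693 × 10^8 m³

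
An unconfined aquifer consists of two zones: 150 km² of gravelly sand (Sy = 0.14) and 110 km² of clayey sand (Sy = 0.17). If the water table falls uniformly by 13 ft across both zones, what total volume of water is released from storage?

A₁ = 150 km² = 1.5 × 10^8 m²; A₂ = 110 km² = 1.1 × 10^8 m²
Δh = 13 ft = 3.962 m
ΔV₁ = 0.14 × 1.5 × 10^8 × 3.962 = 8.321 × 10^7 m³
ΔV₂ = 0.17 × 1.1 × 10^8 × 3.962 = 7.41 × 10^7 m³
ΔV = ΔV₁ + ΔV₂ = 1.573 × 10^8 m³

ΔV ≈ 1.57 × 10^8 m³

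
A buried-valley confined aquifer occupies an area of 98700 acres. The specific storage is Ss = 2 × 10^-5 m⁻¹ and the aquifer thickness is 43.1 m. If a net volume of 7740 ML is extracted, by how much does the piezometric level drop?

S = Ss × b = 2 × 10^-5 m⁻¹ × 43.1 m = 8.62 × 10^-4
A = 98700 acres = 3.994 × 10^8 m²
ΔV = 7740 ML = 7.74 × 10^6 m³
Δh = ΔV / (S × A) = 7.74 × 10^6 m³ / (8.62 × 10^-4 × 3.994 × 10^8 m²) = 22.48 m

Δh ≈ 22.5 m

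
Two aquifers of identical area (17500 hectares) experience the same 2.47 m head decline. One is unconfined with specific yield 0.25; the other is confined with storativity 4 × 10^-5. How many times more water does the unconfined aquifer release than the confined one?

A = 17500 hectares = 1.75 × 10^8 m²
Unconfined: ΔV_u = Sy × A × Δh = 0.25 × 1.75 × 10^8 × 2.47 = 1.081 × 10^8 m³
Confined: ΔV_c = S × A × Δh = 4 × 10^-5 × 1.75 × 10^8 × 2.47 = 17290 m³
Ratio = ΔV_u / ΔV_c = Sy / S = 0.25 / 4 × 10^-5 = 6250

ΔV_u / ΔV_c ≈ 6250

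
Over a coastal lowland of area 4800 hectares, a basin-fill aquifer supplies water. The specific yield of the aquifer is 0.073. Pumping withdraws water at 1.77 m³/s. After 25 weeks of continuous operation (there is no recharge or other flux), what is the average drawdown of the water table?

A = 4800 hectares = 4.8 × 10^7 m²
Q = 1.77 m³/s = 1.529 × 10^5 m³/d
t = 25 weeks = 175 d
ΔV = Q × t = 1.529 × 10^5 m³/d × 175 d = 2.676 × 10^7 m³
Δh = ΔV / (Sy × A) = 2.676 × 10^7 / (0.073 × 4.8 × 10^7) = 7.638 m

Δh ≈ 7.64 m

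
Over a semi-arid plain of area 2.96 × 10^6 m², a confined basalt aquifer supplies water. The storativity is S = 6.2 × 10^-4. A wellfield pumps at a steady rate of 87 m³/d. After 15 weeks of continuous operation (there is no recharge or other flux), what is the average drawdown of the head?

Δh ≈ 4.98 m

t = 15 weeks = 105 d
ΔV = Q × t = 87 m³/d × 105 d = 9135 m³
Δh = ΔV / (S × A) = 9135 / (6.2 × 10^-4 × 2.96 × 10^6) = 4.978 m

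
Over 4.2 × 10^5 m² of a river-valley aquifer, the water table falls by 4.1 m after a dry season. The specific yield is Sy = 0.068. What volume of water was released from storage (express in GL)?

ΔV ≈ 0.117 GL

ΔV = Sy × A × Δh = 0.068 × 4.2 × 10^5 m² × 4.1 m = 1.171 × 10^5 m³
ΔV = 1.171 × 10^5 m³ = 0.1171 GL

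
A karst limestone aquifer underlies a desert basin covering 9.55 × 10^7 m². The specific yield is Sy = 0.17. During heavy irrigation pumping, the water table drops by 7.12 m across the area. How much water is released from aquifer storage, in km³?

ΔV ≈ 0.116 km³

ΔV = Sy × A × Δh = 0.17 × 9.55 × 10^7 m² × 7.12 m = 1.156 × 10^8 m³
ΔV = 1.156 × 10^8 m³ = 0.1156 km³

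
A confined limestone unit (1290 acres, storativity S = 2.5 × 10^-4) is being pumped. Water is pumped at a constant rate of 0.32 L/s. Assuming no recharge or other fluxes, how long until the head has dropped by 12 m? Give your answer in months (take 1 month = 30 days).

t ≈ 18.9 months

A = 1290 acres = 5.22 × 10^6 m²
ΔV = S × A × Δh = 2.5 × 10^-4 × 5.22 × 10^6 × 12 = 15660 m³
Q = 0.32 L/s = 27.65 m³/d
t = ΔV / Q = 15660 m³ / 27.65 m³/d = 566.5 d
t = 566.5 d ≈ 18.88 months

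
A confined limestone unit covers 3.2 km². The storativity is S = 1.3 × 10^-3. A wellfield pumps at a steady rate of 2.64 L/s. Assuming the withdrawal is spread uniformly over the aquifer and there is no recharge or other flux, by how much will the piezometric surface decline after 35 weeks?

A = 3.2 km² = 3.2 × 10^6 m²
Q = 2.64 L/s = 228.1 m³/d
t = 35 weeks = 245 d
ΔV = Q × t = 228.1 m³/d × 245 d = 55880 m³
Δh = ΔV / (S × A) = 55880 / (0.0013 × 3.2 × 10^6) = 13.43 m

Δh ≈ 13.4 m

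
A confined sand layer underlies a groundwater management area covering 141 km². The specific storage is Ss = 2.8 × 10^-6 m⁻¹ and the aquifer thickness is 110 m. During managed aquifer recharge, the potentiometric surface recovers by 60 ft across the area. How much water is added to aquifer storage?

ΔV ≈ 7.94 × 10^5 m³

S = Ss × b = 2.8 × 10^-6 m⁻¹ × 110 m = 3.08 × 10^-4
A = 141 km² = 1.41 × 10^8 m²
Δh = 60 ft = 18.29 m
ΔV = S × A × Δh = 3.08 × 10^-4 × 1.41 × 10^8 m² × 18.29 m = 7.942 × 10^5 m³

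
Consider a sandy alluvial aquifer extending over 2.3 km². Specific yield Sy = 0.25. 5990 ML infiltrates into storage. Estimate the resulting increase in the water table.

A = 2.3 km² = 2.3 × 10^6 m²
ΔV = 5990 ML = 5.99 × 10^6 m³
Δh = ΔV / (Sy × A) = 5.99 × 10^6 m³ / (0.25 × 2.3 × 10^6 m²) = 10.42 m

Δh ≈ 10.4 m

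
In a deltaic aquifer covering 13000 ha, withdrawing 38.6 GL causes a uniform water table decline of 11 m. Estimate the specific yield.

A = 13000 ha = 1.3 × 10^8 m²
ΔV = 38.6 GL = 3.86 × 10^7 m³
Sy = ΔV / (A × Δh) = 3.86 × 10^7 m³ / (1.3 × 10^8 m² × 11 m) = 0.02699

Sy ≈ 0.027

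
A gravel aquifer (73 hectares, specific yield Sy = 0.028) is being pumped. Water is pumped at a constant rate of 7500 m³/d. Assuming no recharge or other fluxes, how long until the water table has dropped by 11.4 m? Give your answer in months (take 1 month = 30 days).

A = 73 hectares = 7.3 × 10^5 m²
ΔV = Sy × A × Δh = 0.028 × 7.3 × 10^5 × 11.4 = 2.33 × 10^5 m³
t = ΔV / Q = 2.33 × 10^5 m³ / 7500 m³/d = 31.07 d
t = 31.07 d ≈ 1.036 months

t ≈ 1.04 months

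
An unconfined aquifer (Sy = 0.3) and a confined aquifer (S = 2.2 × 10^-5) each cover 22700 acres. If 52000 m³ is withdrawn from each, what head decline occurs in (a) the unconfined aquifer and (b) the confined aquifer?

Δh_u ≈ 0.00189 m; Δh_c ≈ 25.7 m

A = 22700 acres = 9.186 × 10^7 m²
Unconfined: Δh_u = ΔV/(Sy·A) = 52000/(0.3 × 9.186 × 10^7) = 0.001887 m
Confined: Δh_c = ΔV/(S·A) = 52000/(2.2 × 10^-5 × 9.186 × 10^7) = 25.73 m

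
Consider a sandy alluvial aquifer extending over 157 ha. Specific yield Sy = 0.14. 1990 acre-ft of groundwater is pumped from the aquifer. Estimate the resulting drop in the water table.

A = 157 ha = 1.57 × 10^6 m²
ΔV = 1990 acre-ft = 2.455 × 10^6 m³
Δh = ΔV / (Sy × A) = 2.455 × 10^6 m³ / (0.14 × 1.57 × 10^6 m²) = 11.17 m

Δh ≈ 11.2 m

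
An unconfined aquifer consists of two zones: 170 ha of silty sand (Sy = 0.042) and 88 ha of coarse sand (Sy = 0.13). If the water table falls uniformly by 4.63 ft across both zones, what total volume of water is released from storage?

ΔV ≈ 2.62 × 10^5 m³

A₁ = 170 ha = 1.7 × 10^6 m²; A₂ = 88 ha = 8.8 × 10^5 m²
Δh = 4.63 ft = 1.411 m
ΔV₁ = 0.042 × 1.7 × 10^6 × 1.411 = 1.008 × 10^5 m³
ΔV₂ = 0.13 × 8.8 × 10^5 × 1.411 = 1.614 × 10^5 m³
ΔV = ΔV₁ + ΔV₂ = 2.622 × 10^5 m³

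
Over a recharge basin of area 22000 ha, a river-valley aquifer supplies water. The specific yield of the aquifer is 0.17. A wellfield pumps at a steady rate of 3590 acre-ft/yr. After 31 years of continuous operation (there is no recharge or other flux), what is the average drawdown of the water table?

A = 22000 ha = 2.2 × 10^8 m²
Q = 3590 acre-ft/yr = 12130 m³/d
t = 31 years = 11320 d
ΔV = Q × t = 12130 m³/d × 11320 d = 1.373 × 10^8 m³
Δh = ΔV / (Sy × A) = 1.373 × 10^8 / (0.17 × 2.2 × 10^8) = 3.67 m

Δh ≈ 3.67 m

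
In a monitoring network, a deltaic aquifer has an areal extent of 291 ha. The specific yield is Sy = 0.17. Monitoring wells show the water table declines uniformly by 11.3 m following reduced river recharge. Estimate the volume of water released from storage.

ΔV ≈ 5.59 × 10^6 m³

A = 291 ha = 2.91 × 10^6 m²
ΔV = Sy × A × Δh = 0.17 × 2.91 × 10^6 m² × 11.3 m = 5.59 × 10^6 m³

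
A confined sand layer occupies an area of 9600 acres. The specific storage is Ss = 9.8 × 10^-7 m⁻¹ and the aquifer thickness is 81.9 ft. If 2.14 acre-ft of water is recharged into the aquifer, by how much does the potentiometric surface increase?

Δh ≈ 2.78 m

b = 81.9 ft = 24.96 m
S = Ss × b = 9.8 × 10^-7 m⁻¹ × 24.96 m = 2.446 × 10^-5
A = 9600 acres = 3.885 × 10^7 m²
ΔV = 2.14 acre-ft = 2640 m³
Δh = ΔV / (S × A) = 2640 m³ / (2.446 × 10^-5 × 3.885 × 10^7 m²) = 2.777 m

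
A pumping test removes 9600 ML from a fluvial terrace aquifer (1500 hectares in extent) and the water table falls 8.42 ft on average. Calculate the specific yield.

Sy ≈ 0.25

A = 1500 hectares = 1.5 × 10^7 m²
Δh = 8.42 ft = 2.566 m
ΔV = 9600 ML = 9.6 × 10^6 m³
Sy = ΔV / (A × Δh) = 9.6 × 10^6 m³ / (1.5 × 10^7 m² × 2.566 m) = 0.2494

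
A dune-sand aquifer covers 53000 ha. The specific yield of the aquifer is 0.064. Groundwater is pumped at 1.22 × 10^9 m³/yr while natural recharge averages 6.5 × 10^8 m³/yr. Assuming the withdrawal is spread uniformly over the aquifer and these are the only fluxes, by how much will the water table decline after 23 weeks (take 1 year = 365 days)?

Δh ≈ 7.41 m

A = 53000 ha = 5.3 × 10^8 m²
Net abstraction = 1.22 × 10^9 − 6.5 × 10^8 = 5.7 × 10^8 m³/yr
Q_net = 5.7 × 10^8 m³/yr = 1.562 × 10^6 m³/d
t = 23 weeks = 161 d
ΔV = Q × t = 1.562 × 10^6 m³/d × 161 d = 2.514 × 10^8 m³
Δh = ΔV / (Sy × A) = 2.514 × 10^8 / (0.064 × 5.3 × 10^8) = 7.412 m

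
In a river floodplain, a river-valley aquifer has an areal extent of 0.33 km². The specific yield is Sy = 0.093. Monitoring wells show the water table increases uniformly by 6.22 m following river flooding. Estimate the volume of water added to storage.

A = 0.33 km² = 3.3 × 10^5 m²
ΔV = Sy × A × Δh = 0.093 × 3.3 × 10^5 m² × 6.22 m = 1.909 × 10^5 m³

ΔV ≈ 1.91 × 10^5 m³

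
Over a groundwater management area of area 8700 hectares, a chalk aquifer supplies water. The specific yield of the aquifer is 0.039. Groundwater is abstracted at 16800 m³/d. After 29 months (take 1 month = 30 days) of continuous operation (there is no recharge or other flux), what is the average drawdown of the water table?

Δh ≈ 4.31 m

A = 8700 hectares = 8.7 × 10^7 m²
t = 29 months = 870 d
ΔV = Q × t = 16800 m³/d × 870 d = 1.462 × 10^7 m³
Δh = ΔV / (Sy × A) = 1.462 × 10^7 / (0.039 × 8.7 × 10^7) = 4.308 m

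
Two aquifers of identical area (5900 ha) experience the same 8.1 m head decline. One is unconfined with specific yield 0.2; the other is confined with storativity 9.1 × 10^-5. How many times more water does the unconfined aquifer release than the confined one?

ΔV_u / ΔV_c ≈ 2200

A = 5900 ha = 5.9 × 10^7 m²
Unconfined: ΔV_u = Sy × A × Δh = 0.2 × 5.9 × 10^7 × 8.1 = 9.558 × 10^7 m³
Confined: ΔV_c = S × A × Δh = 9.1 × 10^-5 × 5.9 × 10^7 × 8.1 = 43490 m³
Ratio = ΔV_u / ΔV_c = Sy / S = 0.2 / 9.1 × 10^-5 = 2198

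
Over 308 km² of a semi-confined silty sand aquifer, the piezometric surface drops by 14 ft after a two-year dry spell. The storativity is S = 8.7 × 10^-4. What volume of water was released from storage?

A = 308 km² = 3.08 × 10^8 m²
Δh = 14 ft = 4.267 m
ΔV = S × A × Δh = 8.7 × 10^-4 × 3.08 × 10^8 m² × 4.267 m = 1.143 × 10^6 m³

ΔV ≈ 1.14 × 10^6 m³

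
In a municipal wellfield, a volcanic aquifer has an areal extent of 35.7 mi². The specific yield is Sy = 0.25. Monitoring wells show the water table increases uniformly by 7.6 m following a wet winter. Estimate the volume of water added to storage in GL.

A = 35.7 mi² = 9.246 × 10^7 m²
ΔV = Sy × A × Δh = 0.25 × 9.246 × 10^7 m² × 7.6 m = 1.757 × 10^8 m³
ΔV = 1.757 × 10^8 m³ = 175.7 GL

ΔV ≈ 176 GL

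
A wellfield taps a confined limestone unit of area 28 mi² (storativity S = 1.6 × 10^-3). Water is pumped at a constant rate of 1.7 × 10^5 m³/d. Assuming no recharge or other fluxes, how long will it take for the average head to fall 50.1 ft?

t ≈ 10.4 days

A = 28 mi² = 7.252 × 10^7 m²
Δh = 50.1 ft = 15.27 m
ΔV = S × A × Δh = 0.0016 × 7.252 × 10^7 × 15.27 = 1.772 × 10^6 m³
t = ΔV / Q = 1.772 × 10^6 m³ / 1.7 × 10^5 m³/d = 10.42 d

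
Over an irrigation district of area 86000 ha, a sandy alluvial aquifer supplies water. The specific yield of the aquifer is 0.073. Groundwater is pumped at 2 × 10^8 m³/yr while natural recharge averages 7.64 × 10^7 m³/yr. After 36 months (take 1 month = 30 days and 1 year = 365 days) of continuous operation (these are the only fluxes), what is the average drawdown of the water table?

A = 86000 ha = 8.6 × 10^8 m²
Net abstraction = 2 × 10^8 − 7.64 × 10^7 = 1.236 × 10^8 m³/yr
Q_net = 1.236 × 10^8 m³/yr = 3.386 × 10^5 m³/d
t = 36 months = 1080 d
ΔV = Q × t = 3.386 × 10^5 m³/d × 1080 d = 3.657 × 10^8 m³
Δh = ΔV / (Sy × A) = 3.657 × 10^8 / (0.073 × 8.6 × 10^8) = 5.825 m

Δh ≈ 5.83 m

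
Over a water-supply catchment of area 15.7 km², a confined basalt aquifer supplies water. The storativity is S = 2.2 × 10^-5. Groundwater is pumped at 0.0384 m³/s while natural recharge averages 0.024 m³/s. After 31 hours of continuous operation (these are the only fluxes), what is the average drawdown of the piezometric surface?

Δh ≈ 4.65 m

A = 15.7 km² = 1.57 × 10^7 m²
Net abstraction = 0.0384 − 0.024 = 0.0144 m³/s
Q_net = 0.0144 m³/s = 1244 m³/d
t = 31 hours = 1.292 d
ΔV = Q × t = 1244 m³/d × 1.292 d = 1607 m³
Δh = ΔV / (S × A) = 1607 / (2.2 × 10^-5 × 1.57 × 10^7) = 4.653 m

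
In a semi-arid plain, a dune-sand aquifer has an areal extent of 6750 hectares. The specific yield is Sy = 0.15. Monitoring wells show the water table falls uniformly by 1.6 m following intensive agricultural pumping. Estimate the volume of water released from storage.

ΔV ≈ 1.62 × 10^7 m³

A = 6750 hectares = 6.75 × 10^7 m²
ΔV = Sy × A × Δh = 0.15 × 6.75 × 10^7 m² × 1.6 m = 1.62 × 10^7 m³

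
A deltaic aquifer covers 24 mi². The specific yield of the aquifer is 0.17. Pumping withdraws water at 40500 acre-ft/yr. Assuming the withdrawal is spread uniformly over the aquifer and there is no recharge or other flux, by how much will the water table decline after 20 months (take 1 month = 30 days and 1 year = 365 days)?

Δh ≈ 7.77 m

A = 24 mi² = 6.216 × 10^7 m²
Q = 40500 acre-ft/yr = 1.369 × 10^5 m³/d
t = 20 months = 600 d
ΔV = Q × t = 1.369 × 10^5 m³/d × 600 d = 8.212 × 10^7 m³
Δh = ΔV / (Sy × A) = 8.212 × 10^7 / (0.17 × 6.216 × 10^7) = 7.771 m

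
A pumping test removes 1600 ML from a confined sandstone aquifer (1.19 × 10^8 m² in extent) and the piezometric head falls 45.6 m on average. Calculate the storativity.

S ≈ 2.9 × 10^-4

ΔV = 1600 ML = 1.6 × 10^6 m³
S = ΔV / (A × Δh) = 1.6 × 10^6 m³ / (1.19 × 10^8 m² × 45.6 m) = 2.949 × 10^-4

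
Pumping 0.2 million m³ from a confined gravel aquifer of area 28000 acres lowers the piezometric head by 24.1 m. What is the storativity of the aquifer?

S ≈ 7.3 × 10^-5

A = 28000 acres = 1.133 × 10^8 m²
ΔV = 0.2 million m³ = 2 × 10^5 m³
S = ΔV / (A × Δh) = 2 × 10^5 m³ / (1.133 × 10^8 m² × 24.1 m) = 7.324 × 10^-5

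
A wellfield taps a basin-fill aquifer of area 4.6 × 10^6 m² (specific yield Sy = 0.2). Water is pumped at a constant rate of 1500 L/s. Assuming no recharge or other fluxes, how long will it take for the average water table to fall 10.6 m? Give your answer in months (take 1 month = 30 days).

ΔV = Sy × A × Δh = 0.2 × 4.6 × 10^6 × 10.6 = 9.752 × 10^6 m³
Q = 1500 L/s = 1.296 × 10^5 m³/d
t = ΔV / Q = 9.752 × 10^6 m³ / 1.296 × 10^5 m³/d = 75.25 d
t = 75.25 d ≈ 2.508 months

t ≈ 2.51 months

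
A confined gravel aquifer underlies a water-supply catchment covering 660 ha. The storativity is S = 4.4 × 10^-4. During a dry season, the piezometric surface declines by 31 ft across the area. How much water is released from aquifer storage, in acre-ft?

A = 660 ha = 6.6 × 10^6 m²
Δh = 31 ft = 9.449 m
ΔV = S × A × Δh = 4.4 × 10^-4 × 6.6 × 10^6 m² × 9.449 m = 27440 m³
ΔV = 27440 m³ = 22.25 acre-ft

ΔV ≈ 22.2 acre-ft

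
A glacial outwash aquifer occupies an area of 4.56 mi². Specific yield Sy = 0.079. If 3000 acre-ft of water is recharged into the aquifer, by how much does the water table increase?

Δh ≈ 3.97 m

A = 4.56 mi² = 1.181 × 10^7 m²
ΔV = 3000 acre-ft = 3.7 × 10^6 m³
Δh = ΔV / (Sy × A) = 3.7 × 10^6 m³ / (0.079 × 1.181 × 10^7 m²) = 3.966 m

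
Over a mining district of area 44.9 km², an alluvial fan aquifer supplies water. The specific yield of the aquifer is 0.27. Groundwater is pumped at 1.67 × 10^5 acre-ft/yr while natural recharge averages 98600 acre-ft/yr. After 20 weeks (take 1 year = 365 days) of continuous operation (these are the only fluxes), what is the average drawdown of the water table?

A = 44.9 km² = 4.49 × 10^7 m²
Net abstraction = 1.67 × 10^5 − 98600 = 68400 acre-ft/yr
Q_net = 68400 acre-ft/yr = 2.312 × 10^5 m³/d
t = 20 weeks = 140 d
ΔV = Q × t = 2.312 × 10^5 m³/d × 140 d = 3.236 × 10^7 m³
Δh = ΔV / (Sy × A) = 3.236 × 10^7 / (0.27 × 4.49 × 10^7) = 2.669 m

Δh ≈ 2.67 m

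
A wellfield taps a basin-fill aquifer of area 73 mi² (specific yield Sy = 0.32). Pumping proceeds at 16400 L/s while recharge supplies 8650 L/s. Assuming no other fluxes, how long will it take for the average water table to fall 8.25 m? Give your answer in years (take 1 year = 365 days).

A = 73 mi² = 1.891 × 10^8 m²
ΔV = Sy × A × Δh = 0.32 × 1.891 × 10^8 × 8.25 = 4.991 × 10^8 m³
Net withdrawal = 16400 − 8650 = 7750 L/s = 6.696 × 10^5 m³/d
t = ΔV / Q = 4.991 × 10^8 m³ / 6.696 × 10^5 m³/d = 745.4 d
t = 745.4 d ≈ 2.042 years

t ≈ 2.04 years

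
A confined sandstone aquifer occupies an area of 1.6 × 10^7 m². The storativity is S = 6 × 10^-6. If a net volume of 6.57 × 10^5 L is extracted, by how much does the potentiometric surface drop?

ΔV = 6.57 × 10^5 L = 657 m³
Δh = ΔV / (S × A) = 657 m³ / (6 × 10^-6 × 1.6 × 10^7 m²) = 6.844 m

Δh ≈ 6.84 m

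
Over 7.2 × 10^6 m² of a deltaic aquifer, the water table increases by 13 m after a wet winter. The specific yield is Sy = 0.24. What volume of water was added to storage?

ΔV = Sy × A × Δh = 0.24 × 7.2 × 10^6 m² × 13 m = 2.246 × 10^7 m³

ΔV ≈ 2.25 × 10^7 m³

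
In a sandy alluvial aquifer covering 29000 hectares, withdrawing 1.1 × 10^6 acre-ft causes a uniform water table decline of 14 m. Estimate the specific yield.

Sy ≈ 0.33

A = 29000 hectares = 2.9 × 10^8 m²
ΔV = 1.1 × 10^6 acre-ft = 1.357 × 10^9 m³
Sy = ΔV / (A × Δh) = 1.357 × 10^9 m³ / (2.9 × 10^8 m² × 14 m) = 0.3342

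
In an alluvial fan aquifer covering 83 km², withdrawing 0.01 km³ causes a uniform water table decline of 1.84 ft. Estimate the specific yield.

Sy ≈ 0.21

A = 83 km² = 8.3 × 10^7 m²
Δh = 1.84 ft = 0.5608 m
ΔV = 0.01 km³ = 1 × 10^7 m³
Sy = ΔV / (A × Δh) = 1 × 10^7 m³ / (8.3 × 10^7 m² × 0.5608 m) = 0.2148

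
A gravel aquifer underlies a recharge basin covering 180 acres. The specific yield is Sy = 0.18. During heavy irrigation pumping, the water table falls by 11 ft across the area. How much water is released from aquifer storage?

A = 180 acres = 7.284 × 10^5 m²
Δh = 11 ft = 3.353 m
ΔV = Sy × A × Δh = 0.18 × 7.284 × 10^5 m² × 3.353 m = 4.396 × 10^5 m³

ΔV ≈ 4.4 × 10^5 m³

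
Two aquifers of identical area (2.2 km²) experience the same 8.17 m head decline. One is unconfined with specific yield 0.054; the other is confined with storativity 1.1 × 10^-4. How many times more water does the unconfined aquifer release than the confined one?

A = 2.2 km² = 2.2 × 10^6 m²
Unconfined: ΔV_u = Sy × A × Δh = 0.054 × 2.2 × 10^6 × 8.17 = 9.706 × 10^5 m³
Confined: ΔV_c = S × A × Δh = 1.1 × 10^-4 × 2.2 × 10^6 × 8.17 = 1977 m³
Ratio = ΔV_u / ΔV_c = Sy / S = 0.054 / 1.1 × 10^-4 = 490.9

ΔV_u / ΔV_c ≈ 491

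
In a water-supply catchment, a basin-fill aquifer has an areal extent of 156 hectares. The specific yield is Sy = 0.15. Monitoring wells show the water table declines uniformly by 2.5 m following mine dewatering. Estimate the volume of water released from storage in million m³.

A = 156 hectares = 1.56 × 10^6 m²
ΔV = Sy × A × Δh = 0.15 × 1.56 × 10^6 m² × 2.5 m = 5.85 × 10^5 m³
ΔV = 5.85 × 10^5 m³ = 0.585 million m³

ΔV ≈ 0.585 million m³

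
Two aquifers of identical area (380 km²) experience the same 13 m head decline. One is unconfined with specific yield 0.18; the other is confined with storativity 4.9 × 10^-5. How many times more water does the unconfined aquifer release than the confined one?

ΔV_u / ΔV_c ≈ 3670

A = 380 km² = 3.8 × 10^8 m²
Unconfined: ΔV_u = Sy × A × Δh = 0.18 × 3.8 × 10^8 × 13 = 8.892 × 10^8 m³
Confined: ΔV_c = S × A × Δh = 4.9 × 10^-5 × 3.8 × 10^8 × 13 = 2.421 × 10^5 m³
Ratio = ΔV_u / ΔV_c = Sy / S = 0.18 / 4.9 × 10^-5 = 3673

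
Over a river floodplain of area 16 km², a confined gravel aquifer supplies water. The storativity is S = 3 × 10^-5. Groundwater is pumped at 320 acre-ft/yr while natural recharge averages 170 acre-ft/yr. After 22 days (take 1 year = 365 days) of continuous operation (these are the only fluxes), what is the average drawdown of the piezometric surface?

A = 16 km² = 1.6 × 10^7 m²
Net abstraction = 320 − 170 = 150 acre-ft/yr
Q_net = 150 acre-ft/yr = 506.9 m³/d
ΔV = Q × t = 506.9 m³/d × 22 d = 11150 m³
Δh = ΔV / (S × A) = 11150 / (3 × 10^-5 × 1.6 × 10^7) = 23.23 m

Δh ≈ 23.2 m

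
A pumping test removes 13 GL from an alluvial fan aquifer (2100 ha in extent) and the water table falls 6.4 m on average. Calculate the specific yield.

Sy ≈ 0.097

A = 2100 ha = 2.1 × 10^7 m²
ΔV = 13 GL = 1.3 × 10^7 m³
Sy = ΔV / (A × Δh) = 1.3 × 10^7 m³ / (2.1 × 10^7 m² × 6.4 m) = 0.09673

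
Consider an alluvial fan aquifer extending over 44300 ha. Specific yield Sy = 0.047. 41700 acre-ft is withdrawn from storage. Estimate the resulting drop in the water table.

A = 44300 ha = 4.43 × 10^8 m²
ΔV = 41700 acre-ft = 5.144 × 10^7 m³
Δh = ΔV / (Sy × A) = 5.144 × 10^7 m³ / (0.047 × 4.43 × 10^8 m²) = 2.47 m

Δh ≈ 2.47 m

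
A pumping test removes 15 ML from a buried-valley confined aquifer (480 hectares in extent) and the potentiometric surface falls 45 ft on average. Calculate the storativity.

A = 480 hectares = 4.8 × 10^6 m²
Δh = 45 ft = 13.72 m
ΔV = 15 ML = 15000 m³
S = ΔV / (A × Δh) = 15000 m³ / (4.8 × 10^6 m² × 13.72 m) = 2.278 × 10^-4

S ≈ 2.3 × 10^-4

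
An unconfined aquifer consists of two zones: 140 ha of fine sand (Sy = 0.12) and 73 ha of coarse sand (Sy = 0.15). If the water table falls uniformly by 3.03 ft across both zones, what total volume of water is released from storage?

ΔV ≈ 2.56 × 10^5 m³

A₁ = 140 ha = 1.4 × 10^6 m²; A₂ = 73 ha = 7.3 × 10^5 m²
Δh = 3.03 ft = 0.9235 m
ΔV₁ = 0.12 × 1.4 × 10^6 × 0.9235 = 1.552 × 10^5 m³
ΔV₂ = 0.15 × 7.3 × 10^5 × 0.9235 = 1.011 × 10^5 m³
ΔV = ΔV₁ + ΔV₂ = 2.563 × 10^5 m³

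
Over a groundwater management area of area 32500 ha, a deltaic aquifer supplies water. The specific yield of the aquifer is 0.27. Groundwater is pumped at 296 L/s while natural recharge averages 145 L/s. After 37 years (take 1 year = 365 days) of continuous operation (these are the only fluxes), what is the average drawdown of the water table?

A = 32500 ha = 3.25 × 10^8 m²
Net abstraction = 296 − 145 = 151 L/s
Q_net = 151 L/s = 13050 m³/d
t = 37 years = 13500 d
ΔV = Q × t = 13050 m³/d × 13500 d = 1.762 × 10^8 m³
Δh = ΔV / (Sy × A) = 1.762 × 10^8 / (0.27 × 3.25 × 10^8) = 2.008 m

Δh ≈ 2.01 m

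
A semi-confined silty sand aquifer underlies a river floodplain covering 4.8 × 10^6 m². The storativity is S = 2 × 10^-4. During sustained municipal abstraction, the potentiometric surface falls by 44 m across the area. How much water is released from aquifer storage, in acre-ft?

ΔV ≈ 34.2 acre-ft

ΔV = S × A × Δh = 2 × 10^-4 × 4.8 × 10^6 m² × 44 m = 42240 m³
ΔV = 42240 m³ = 34.24 acre-ft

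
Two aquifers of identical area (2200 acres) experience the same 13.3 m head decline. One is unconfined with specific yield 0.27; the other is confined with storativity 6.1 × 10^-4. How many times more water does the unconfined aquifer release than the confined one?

ΔV_u / ΔV_c ≈ 443

A = 2200 acres = 8.903 × 10^6 m²
Unconfined: ΔV_u = Sy × A × Δh = 0.27 × 8.903 × 10^6 × 13.3 = 3.197 × 10^7 m³
Confined: ΔV_c = S × A × Δh = 6.1 × 10^-4 × 8.903 × 10^6 × 13.3 = 72230 m³
Ratio = ΔV_u / ΔV_c = Sy / S = 0.27 / 6.1 × 10^-4 = 442.6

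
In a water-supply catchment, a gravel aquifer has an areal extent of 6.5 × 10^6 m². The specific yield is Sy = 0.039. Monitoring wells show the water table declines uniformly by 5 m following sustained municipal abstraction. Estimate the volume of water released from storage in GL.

ΔV ≈ 1.27 GL

ΔV = Sy × A × Δh = 0.039 × 6.5 × 10^6 m² × 5 m = 1.268 × 10^6 m³
ΔV = 1.268 × 10^6 m³ = 1.268 GL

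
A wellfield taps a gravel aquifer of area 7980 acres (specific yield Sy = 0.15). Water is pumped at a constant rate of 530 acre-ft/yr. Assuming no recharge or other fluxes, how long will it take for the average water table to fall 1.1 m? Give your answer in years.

t ≈ 8.15 years

A = 7980 acres = 3.229 × 10^7 m²
ΔV = Sy × A × Δh = 0.15 × 3.229 × 10^7 × 1.1 = 5.328 × 10^6 m³
Q = 530 acre-ft/yr = 1791 m³/d
t = ΔV / Q = 5.328 × 10^6 m³ / 1791 m³/d = 2975 d
t = 2975 d ≈ 8.151 years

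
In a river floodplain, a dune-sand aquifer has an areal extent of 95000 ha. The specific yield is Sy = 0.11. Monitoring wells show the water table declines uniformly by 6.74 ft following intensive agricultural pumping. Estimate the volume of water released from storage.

A = 95000 ha = 9.5 × 10^8 m²
Δh = 6.74 ft = 2.054 m
ΔV = Sy × A × Δh = 0.11 × 9.5 × 10^8 m² × 2.054 m = 2.147 × 10^8 m³

ΔV ≈ 2.15 × 10^8 m³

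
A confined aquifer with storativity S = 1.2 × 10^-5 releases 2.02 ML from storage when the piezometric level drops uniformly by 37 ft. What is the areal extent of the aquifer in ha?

Δh = 37 ft = 11.28 m
ΔV = 2.02 ML = 2020 m³
A = ΔV / (S × Δh) = 2020 / (1.2 × 10^-5 × 11.28) = 1.493 × 10^7 m²
A = 1.493 × 10^7 m² = 1493 ha

A ≈ 1490 ha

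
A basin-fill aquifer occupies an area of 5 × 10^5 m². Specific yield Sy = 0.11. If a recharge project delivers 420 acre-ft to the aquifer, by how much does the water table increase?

ΔV = 420 acre-ft = 5.181 × 10^5 m³
Δh = ΔV / (Sy × A) = 5.181 × 10^5 m³ / (0.11 × 5 × 10^5 m²) = 9.419 m

Δh ≈ 9.42 m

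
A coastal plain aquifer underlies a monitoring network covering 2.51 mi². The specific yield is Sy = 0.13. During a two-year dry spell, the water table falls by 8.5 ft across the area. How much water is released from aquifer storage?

A = 2.51 mi² = 6.501 × 10^6 m²
Δh = 8.5 ft = 2.591 m
ΔV = Sy × A × Δh = 0.13 × 6.501 × 10^6 m² × 2.591 m = 2.19 × 10^6 m³

ΔV ≈ 2.19 × 10^6 m³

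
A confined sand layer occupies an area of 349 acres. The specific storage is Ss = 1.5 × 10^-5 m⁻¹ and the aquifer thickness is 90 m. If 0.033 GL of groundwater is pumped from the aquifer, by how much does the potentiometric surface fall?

Δh ≈ 17.3 m

S = Ss × b = 1.5 × 10^-5 m⁻¹ × 90 m = 1.35 × 10^-3
A = 349 acres = 1.412 × 10^6 m²
ΔV = 0.033 GL = 33000 m³
Δh = ΔV / (S × A) = 33000 m³ / (0.00135 × 1.412 × 10^6 m²) = 17.31 m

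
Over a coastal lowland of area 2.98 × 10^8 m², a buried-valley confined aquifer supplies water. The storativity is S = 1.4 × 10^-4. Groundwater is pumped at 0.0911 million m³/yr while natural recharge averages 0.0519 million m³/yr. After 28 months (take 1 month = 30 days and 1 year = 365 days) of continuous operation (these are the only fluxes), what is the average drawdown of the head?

Net abstraction = 0.0911 − 0.0519 = 0.0392 million m³/yr
Q_net = 0.0392 million m³/yr = 107.4 m³/d
t = 28 months = 840 d
ΔV = Q × t = 107.4 m³/d × 840 d = 90210 m³
Δh = ΔV / (S × A) = 90210 / (1.4 × 10^-4 × 2.98 × 10^8) = 2.162 m

Δh ≈ 2.16 m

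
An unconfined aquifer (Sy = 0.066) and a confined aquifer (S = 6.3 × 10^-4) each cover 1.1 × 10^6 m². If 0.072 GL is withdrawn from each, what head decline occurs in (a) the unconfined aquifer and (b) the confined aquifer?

ΔV = 0.072 GL = 72000 m³
Unconfined: Δh_u = ΔV/(Sy·A) = 72000/(0.066 × 1.1 × 10^6) = 0.9917 m
Confined: Δh_c = ΔV/(S·A) = 72000/(6.3 × 10^-4 × 1.1 × 10^6) = 103.9 m

Δh_u ≈ 0.992 m; Δh_c ≈ 104 m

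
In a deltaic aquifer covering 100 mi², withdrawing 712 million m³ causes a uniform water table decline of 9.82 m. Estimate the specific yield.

A = 100 mi² = 2.59 × 10^8 m²
ΔV = 712 million m³ = 7.12 × 10^8 m³
Sy = ΔV / (A × Δh) = 7.12 × 10^8 m³ / (2.59 × 10^8 m² × 9.82 m) = 0.2799

Sy ≈ 0.28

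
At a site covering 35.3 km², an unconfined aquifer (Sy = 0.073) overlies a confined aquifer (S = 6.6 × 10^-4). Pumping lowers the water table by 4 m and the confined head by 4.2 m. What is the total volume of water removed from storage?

A = 35.3 km² = 3.53 × 10^7 m²
Unconfined: ΔV_u = Sy × A × Δh_u = 0.073 × 3.53 × 10^7 × 4 = 1.031 × 10^7 m³
Confined: ΔV_c = S × A × Δh_c = 6.6 × 10^-4 × 3.53 × 10^7 × 4.2 = 97850 m³
Total ΔV = 1.031 × 10^7 + 97850 = 1.041 × 10^7 m³

ΔV ≈ 1.04 × 10^7 m³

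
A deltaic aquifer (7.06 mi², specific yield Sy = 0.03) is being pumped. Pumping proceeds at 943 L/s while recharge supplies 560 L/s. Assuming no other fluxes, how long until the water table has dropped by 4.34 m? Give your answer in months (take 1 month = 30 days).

t ≈ 2.4 months

A = 7.06 mi² = 1.829 × 10^7 m²
ΔV = Sy × A × Δh = 0.03 × 1.829 × 10^7 × 4.34 = 2.381 × 10^6 m³
Net withdrawal = 943 − 560 = 383 L/s = 33090 m³/d
t = ΔV / Q = 2.381 × 10^6 m³ / 33090 m³/d = 71.95 d
t = 71.95 d ≈ 2.398 months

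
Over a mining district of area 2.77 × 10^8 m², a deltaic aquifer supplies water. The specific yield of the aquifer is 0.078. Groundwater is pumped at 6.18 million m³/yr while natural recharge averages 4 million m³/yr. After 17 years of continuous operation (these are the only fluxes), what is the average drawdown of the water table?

Δh ≈ 1.72 m

Net abstraction = 6.18 − 4 = 2.18 million m³/yr
Q_net = 2.18 million m³/yr = 5973 m³/d
t = 17 years = 6205 d
ΔV = Q × t = 5973 m³/d × 6205 d = 3.706 × 10^7 m³
Δh = ΔV / (Sy × A) = 3.706 × 10^7 / (0.078 × 2.77 × 10^8) = 1.715 m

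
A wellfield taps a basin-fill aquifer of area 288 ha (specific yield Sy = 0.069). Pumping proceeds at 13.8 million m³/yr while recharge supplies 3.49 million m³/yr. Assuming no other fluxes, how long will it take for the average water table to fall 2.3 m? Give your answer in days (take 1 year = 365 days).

A = 288 ha = 2.88 × 10^6 m²
ΔV = Sy × A × Δh = 0.069 × 2.88 × 10^6 × 2.3 = 4.571 × 10^5 m³
Net withdrawal = 13.8 − 3.49 = 10.31 million m³/yr = 28250 m³/d
t = ΔV / Q = 4.571 × 10^5 m³ / 28250 m³/d = 16.18 d

t ≈ 16.2 days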